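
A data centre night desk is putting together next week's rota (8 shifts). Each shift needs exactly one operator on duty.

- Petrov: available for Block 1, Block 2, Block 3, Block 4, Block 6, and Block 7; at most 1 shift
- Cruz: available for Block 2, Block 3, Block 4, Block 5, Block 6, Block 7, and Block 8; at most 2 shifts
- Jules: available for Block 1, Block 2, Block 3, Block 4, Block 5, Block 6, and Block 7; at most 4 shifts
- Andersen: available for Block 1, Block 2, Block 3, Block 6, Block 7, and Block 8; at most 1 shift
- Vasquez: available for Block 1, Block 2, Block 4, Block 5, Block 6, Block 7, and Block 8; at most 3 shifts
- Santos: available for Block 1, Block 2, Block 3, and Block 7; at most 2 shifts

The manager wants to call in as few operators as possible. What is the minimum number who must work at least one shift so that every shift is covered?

8 slots to fill and no one can take more than 4, so at least ⌈8/4⌉ = 2 operators are needed.
Any 2 operators together have capacity at most 4+3 = 7 < 8 slots, so 2 can never suffice.
Petrov, Jules, and Vasquez alone can cover everything: Block 1→Jules, Block 2→Jules, Block 3→Petrov, Block 4→Jules, Block 5→Jules, Block 6→Vasquez, Block 7→Vasquez, Block 8→Vasquez.

3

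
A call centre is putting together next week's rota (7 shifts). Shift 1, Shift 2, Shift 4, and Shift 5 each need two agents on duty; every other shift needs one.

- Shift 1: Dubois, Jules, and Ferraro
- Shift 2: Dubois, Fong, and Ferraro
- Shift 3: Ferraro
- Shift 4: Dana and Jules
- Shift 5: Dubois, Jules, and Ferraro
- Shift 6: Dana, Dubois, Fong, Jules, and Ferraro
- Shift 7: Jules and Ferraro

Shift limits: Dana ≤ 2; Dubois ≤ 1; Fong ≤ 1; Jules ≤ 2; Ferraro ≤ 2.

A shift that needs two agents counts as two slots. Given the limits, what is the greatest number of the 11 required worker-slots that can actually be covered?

8

Total capacity across all agents is 2+1+1+2+2 = 8, and 11 slots are needed, so at most 8 can be filled.
An assignment achieving 8: Shift 1→Dubois+Ferraro, Shift 2→Fong, Shift 3→Ferraro, Shift 4→Dana+Jules, Shift 6→Dana, Shift 7→Jules.
Loads: Dana 2/2, Dubois 1/1, Fong 1/1, Jules 2/2, Ferraro 2/2.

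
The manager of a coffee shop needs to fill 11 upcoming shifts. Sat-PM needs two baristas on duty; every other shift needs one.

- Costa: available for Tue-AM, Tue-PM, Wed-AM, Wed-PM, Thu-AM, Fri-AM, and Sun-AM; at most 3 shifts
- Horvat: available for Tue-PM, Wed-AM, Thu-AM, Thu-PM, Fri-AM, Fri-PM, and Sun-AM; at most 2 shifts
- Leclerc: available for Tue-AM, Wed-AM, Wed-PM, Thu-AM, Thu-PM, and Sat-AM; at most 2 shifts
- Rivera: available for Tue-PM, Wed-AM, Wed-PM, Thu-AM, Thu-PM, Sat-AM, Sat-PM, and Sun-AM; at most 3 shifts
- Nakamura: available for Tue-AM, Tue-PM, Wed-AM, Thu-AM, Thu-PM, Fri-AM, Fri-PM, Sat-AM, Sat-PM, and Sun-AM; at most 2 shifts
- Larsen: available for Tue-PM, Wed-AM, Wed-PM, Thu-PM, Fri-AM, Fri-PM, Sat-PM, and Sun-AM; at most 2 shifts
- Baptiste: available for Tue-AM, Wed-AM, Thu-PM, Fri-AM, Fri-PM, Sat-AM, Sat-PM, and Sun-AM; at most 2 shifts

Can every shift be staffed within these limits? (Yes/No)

Yes

One valid schedule: Tue-AM→Costa, Tue-PM→Costa, Wed-AM→Rivera, Wed-PM→Costa, Thu-AM→Horvat, Thu-PM→Leclerc, Fri-AM→Nakamura, Fri-PM→Horvat, Sat-AM→Leclerc, Sat-PM→Rivera+Nakamura, Sun-AM→Rivera.
Loads: Costa 3/3, Horvat 2/2, Leclerc 2/2, Rivera 3/3, Nakamura 2/2, Larsen 0/2, Baptiste 0/2 — all within limits.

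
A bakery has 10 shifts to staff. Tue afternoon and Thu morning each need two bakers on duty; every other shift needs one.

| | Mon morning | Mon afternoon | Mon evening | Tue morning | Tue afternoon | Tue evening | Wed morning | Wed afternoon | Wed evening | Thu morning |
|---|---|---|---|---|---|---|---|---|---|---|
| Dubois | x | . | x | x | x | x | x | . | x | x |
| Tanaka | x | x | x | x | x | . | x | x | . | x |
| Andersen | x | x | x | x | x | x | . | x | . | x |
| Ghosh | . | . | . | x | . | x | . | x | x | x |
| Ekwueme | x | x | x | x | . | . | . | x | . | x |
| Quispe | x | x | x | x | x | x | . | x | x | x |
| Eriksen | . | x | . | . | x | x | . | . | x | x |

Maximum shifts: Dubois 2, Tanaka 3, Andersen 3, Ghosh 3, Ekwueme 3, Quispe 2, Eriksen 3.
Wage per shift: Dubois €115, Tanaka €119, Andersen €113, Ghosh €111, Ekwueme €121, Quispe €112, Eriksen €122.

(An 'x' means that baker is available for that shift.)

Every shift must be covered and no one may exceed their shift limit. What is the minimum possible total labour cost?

€1364

Picking the cheapest available baker for each shift independently would cost €1343, but that ignores the shift limits.
An optimal schedule: Mon morning→Quispe, Mon afternoon→Quispe, Mon evening→Andersen, Tue morning→Andersen, Tue afternoon→Andersen+Tanaka, Tue evening→Ghosh, Wed morning→Dubois, Wed afternoon→Ghosh, Wed evening→Ghosh, Thu morning→Dubois+Tanaka.
Total: 112 + 112 + 113 + 113 + 113 + 119 + 111 + 115 + 111 + 111 + 115 + 119 = €1364.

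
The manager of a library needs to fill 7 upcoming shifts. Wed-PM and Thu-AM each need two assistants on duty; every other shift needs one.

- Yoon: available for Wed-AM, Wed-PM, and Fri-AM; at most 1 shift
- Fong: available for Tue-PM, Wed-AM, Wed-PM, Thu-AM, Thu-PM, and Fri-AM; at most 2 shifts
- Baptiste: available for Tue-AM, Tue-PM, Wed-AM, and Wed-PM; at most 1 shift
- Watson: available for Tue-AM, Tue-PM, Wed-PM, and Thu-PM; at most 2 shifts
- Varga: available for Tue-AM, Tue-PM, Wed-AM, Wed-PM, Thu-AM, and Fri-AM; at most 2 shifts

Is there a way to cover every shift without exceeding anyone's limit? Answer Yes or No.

No

Total capacity is 1+2+1+2+2 = 8 but 9 worker-slots are needed — infeasible.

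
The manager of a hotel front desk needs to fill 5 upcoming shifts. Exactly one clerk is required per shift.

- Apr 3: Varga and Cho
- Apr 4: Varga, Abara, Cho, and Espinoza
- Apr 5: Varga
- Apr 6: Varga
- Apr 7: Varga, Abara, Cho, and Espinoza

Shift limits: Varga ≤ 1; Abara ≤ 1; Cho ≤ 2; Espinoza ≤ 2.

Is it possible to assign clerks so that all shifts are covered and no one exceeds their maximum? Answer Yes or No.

No

Total capacity is 6 and 5 slots are needed, so capacity alone doesn't rule it out.
Shifts {Apr 5, Apr 6} need 2 worker-slots in total, but the clerks available for any of those shifts (Varga) can supply at most 1 among them. So no valid schedule exists.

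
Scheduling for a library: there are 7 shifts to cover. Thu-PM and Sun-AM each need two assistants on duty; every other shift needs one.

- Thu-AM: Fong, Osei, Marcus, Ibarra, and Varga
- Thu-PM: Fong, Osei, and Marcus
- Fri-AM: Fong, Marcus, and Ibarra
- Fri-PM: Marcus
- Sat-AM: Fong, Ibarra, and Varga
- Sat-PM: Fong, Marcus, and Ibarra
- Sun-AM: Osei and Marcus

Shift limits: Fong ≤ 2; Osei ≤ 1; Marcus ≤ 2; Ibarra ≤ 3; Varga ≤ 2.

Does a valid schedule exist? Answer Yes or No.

No

Total capacity is 10 and 9 slots are needed, so capacity alone doesn't rule it out.
Shifts {Thu-PM, Fri-PM, Sun-AM} need 5 worker-slots in total, but the assistants available for any of those shifts (Fong, Osei, and Marcus) can supply at most 4 among them. So no valid schedule exists.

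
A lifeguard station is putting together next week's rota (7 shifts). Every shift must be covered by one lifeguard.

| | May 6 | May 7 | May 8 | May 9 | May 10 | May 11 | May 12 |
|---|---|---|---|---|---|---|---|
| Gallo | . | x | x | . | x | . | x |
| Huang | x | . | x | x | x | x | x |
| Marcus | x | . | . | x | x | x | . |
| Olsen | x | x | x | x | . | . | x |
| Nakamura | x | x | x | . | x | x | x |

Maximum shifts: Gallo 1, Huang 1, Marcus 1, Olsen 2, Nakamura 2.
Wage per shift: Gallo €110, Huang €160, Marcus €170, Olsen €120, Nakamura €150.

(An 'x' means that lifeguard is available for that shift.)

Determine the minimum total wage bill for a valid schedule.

€980

Picking the cheapest available lifeguard for each shift independently would cost €830, but that ignores the shift limits.
An optimal schedule: May 6→Olsen, May 7→Gallo, May 8→Olsen, May 9→Huang, May 10→Nakamura, May 11→Marcus, May 12→Nakamura.
Total: 120 + 110 + 120 + 160 + 150 + 170 + 150 = €980.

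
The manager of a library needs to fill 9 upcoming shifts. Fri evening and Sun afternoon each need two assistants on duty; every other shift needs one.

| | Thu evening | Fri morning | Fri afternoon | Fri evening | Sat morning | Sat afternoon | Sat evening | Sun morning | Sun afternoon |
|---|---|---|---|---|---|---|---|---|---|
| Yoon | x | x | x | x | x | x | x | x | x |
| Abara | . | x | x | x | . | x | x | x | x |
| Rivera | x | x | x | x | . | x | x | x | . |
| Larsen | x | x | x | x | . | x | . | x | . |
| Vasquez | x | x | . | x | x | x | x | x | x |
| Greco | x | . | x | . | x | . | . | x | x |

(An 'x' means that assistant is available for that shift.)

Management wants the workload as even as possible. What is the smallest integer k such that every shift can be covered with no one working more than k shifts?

2

With 6 assistants and 11 worker-slots to fill, someone must work at least ⌈11/6⌉ = 2 shifts, so k ≥ 2.
k = 2 works: Thu evening→Rivera, Fri morning→Abara, Fri afternoon→Abara, Fri evening→Larsen+Vasquez, Sat morning→Yoon, Sat afternoon→Rivera, Sat evening→Yoon, Sun morning→Larsen, Sun afternoon→Vasquez+Greco.
Loads: Yoon 2, Abara 2, Rivera 2, Larsen 2, Vasquez 2, Greco 1 — all ≤ 2.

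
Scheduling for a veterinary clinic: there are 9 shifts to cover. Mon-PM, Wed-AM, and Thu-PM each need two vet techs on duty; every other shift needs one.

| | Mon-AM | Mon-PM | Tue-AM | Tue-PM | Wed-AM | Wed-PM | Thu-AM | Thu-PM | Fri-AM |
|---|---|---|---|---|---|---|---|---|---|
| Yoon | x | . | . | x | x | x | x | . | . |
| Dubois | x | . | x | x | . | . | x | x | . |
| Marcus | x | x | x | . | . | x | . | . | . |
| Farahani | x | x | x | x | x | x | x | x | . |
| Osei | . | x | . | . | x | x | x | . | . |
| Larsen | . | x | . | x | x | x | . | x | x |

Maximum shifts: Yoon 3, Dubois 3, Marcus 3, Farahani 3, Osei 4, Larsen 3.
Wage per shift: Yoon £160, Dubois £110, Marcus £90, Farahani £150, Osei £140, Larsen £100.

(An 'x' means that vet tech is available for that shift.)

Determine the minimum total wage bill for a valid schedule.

Fri-AM can only be covered by Larsen, so that assignment is forced.
Picking the cheapest available vet tech for each shift independently would cost £1220, but that ignores the shift limits.
An optimal schedule: Mon-AM→Marcus, Mon-PM→Marcus+Osei, Tue-AM→Marcus, Tue-PM→Dubois, Wed-AM→Larsen+Osei, Wed-PM→Osei, Thu-AM→Dubois, Thu-PM→Larsen+Dubois, Fri-AM→Larsen.
Total: 90 + 90 + 140 + 90 + 110 + 100 + 140 + 140 + 110 + 100 + 110 + 100 = £1320.

£1320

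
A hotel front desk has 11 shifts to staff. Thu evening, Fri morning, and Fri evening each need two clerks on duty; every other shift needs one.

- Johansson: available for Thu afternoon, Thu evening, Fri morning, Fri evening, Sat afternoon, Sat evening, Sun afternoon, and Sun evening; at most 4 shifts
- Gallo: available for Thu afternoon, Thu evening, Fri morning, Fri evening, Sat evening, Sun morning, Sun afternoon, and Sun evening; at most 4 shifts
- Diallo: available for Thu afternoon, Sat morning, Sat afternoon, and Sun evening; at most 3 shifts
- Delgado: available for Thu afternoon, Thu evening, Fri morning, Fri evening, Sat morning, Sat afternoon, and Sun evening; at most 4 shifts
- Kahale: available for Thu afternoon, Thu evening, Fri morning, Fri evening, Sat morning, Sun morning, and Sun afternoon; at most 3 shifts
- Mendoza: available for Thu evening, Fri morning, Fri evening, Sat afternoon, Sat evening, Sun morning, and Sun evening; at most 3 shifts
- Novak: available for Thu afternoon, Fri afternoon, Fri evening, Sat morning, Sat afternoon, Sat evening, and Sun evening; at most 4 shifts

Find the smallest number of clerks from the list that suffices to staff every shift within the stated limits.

4

14 slots to fill and no one can take more than 4, so at least ⌈14/4⌉ = 4 clerks are needed.
Johansson, Gallo, Diallo, and Novak alone can cover everything: Thu afternoon→Diallo, Thu evening→Johansson+Gallo, Fri morning→Johansson+Gallo, Fri afternoon→Novak, Fri evening→Johansson+Gallo, Sat morning→Diallo, Sat afternoon→Diallo, Sat evening→Novak, Sun morning→Gallo, Sun afternoon→Johansson, Sun evening→Novak.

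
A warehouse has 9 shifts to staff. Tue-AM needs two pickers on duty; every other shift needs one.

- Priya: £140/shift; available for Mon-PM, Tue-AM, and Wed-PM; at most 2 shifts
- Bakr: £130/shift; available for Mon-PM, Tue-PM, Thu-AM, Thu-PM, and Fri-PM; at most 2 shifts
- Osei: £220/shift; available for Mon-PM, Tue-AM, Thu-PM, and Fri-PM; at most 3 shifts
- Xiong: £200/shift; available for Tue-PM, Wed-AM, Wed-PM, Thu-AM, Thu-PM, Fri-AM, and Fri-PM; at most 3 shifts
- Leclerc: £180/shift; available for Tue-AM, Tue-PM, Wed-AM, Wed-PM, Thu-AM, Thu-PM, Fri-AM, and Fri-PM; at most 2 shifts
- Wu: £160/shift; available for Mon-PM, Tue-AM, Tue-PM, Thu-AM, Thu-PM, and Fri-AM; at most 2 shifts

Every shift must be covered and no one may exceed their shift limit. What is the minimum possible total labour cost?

Picking the cheapest available picker for each shift independently would cost £1430, but that ignores the shift limits.
An optimal schedule: Mon-PM→Bakr, Tue-AM→Priya+Leclerc, Tue-PM→Bakr, Wed-AM→Leclerc, Wed-PM→Priya, Thu-AM→Wu, Thu-PM→Xiong, Fri-AM→Wu, Fri-PM→Xiong.
Total: 130 + 140 + 180 + 130 + 180 + 140 + 160 + 200 + 160 + 200 = £1620.

£1620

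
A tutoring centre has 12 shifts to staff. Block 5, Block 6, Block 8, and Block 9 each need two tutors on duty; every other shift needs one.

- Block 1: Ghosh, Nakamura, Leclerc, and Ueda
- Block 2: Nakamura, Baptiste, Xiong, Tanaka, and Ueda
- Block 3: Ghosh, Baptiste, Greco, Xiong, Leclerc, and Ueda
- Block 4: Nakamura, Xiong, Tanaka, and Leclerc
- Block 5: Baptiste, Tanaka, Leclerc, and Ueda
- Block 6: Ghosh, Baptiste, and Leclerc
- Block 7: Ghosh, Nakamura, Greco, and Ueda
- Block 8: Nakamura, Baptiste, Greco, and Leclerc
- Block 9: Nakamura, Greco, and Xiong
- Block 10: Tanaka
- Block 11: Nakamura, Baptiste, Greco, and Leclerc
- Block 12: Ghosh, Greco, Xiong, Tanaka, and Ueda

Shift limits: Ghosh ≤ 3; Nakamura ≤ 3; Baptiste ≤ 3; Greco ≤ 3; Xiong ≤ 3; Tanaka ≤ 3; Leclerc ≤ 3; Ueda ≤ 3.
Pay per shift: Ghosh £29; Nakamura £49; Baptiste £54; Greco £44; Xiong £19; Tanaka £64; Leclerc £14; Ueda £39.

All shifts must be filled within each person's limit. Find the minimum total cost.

£499

Block 10 can only be covered by Tanaka, so that assignment is forced.
Picking the cheapest available tutor for each shift independently would cost £404, but that ignores the shift limits.
An optimal schedule: Block 1→Ghosh, Block 2→Xiong, Block 3→Ueda, Block 4→Xiong, Block 5→Leclerc+Ueda, Block 6→Leclerc+Ghosh, Block 7→Ghosh, Block 8→Leclerc+Greco, Block 9→Xiong+Greco, Block 10→Tanaka, Block 11→Greco, Block 12→Ueda.
Total: 29 + 19 + 39 + 19 + 14 + 39 + 14 + 29 + 29 + 14 + 44 + 19 + 44 + 64 + 44 + 39 = £499.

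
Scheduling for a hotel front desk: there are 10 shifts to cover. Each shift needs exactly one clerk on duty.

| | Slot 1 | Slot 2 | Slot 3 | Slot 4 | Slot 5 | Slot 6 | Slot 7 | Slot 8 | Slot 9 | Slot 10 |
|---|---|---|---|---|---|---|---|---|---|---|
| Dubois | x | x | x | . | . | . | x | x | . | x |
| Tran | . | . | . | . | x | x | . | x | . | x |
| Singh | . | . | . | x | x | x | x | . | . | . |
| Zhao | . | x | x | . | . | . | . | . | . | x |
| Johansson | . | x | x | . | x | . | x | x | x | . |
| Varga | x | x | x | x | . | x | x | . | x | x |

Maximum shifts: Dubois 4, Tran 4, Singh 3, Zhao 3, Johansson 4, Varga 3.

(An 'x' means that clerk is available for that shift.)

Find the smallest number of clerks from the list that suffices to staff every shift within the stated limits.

10 slots to fill and no one can take more than 4, so at least ⌈10/4⌉ = 3 clerks are needed.
Dubois, Tran, and Varga alone can cover everything: Slot 1→Dubois, Slot 2→Dubois, Slot 3→Dubois, Slot 4→Varga, Slot 5→Tran, Slot 6→Tran, Slot 7→Dubois, Slot 8→Tran, Slot 9→Varga, Slot 10→Tran.

3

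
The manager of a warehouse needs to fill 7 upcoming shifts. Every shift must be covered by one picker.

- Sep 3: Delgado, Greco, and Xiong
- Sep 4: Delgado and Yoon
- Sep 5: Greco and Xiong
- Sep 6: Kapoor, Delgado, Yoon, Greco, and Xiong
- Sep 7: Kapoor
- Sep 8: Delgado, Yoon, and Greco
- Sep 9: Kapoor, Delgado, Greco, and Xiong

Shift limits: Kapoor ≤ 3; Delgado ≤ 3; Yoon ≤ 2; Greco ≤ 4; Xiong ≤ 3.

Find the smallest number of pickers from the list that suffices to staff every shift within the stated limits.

7 slots to fill and no one can take more than 4, so at least ⌈7/4⌉ = 2 pickers are needed.
Shifts {Sep 4, Sep 5, Sep 7} need 3 slots, but among the pickers available for them (Kapoor, Delgado, Yoon, Greco, and Xiong) any 2 together supply at most 2. So 2 pickers are not enough.
Kapoor, Delgado, and Greco alone can cover everything: Sep 3→Delgado, Sep 4→Delgado, Sep 5→Greco, Sep 6→Kapoor, Sep 7→Kapoor, Sep 8→Delgado, Sep 9→Kapoor.

3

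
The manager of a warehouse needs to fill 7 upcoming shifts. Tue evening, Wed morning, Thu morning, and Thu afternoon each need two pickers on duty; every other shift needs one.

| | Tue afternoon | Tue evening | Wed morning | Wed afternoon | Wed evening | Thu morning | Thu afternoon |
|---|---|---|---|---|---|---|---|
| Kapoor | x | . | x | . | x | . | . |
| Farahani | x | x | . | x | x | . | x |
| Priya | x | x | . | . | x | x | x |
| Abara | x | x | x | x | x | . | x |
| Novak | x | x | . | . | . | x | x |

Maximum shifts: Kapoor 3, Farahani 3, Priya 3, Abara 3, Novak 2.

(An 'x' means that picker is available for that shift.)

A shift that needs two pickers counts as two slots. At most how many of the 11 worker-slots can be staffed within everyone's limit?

Total capacity across all pickers is 3+3+3+3+2 = 14, and 11 slots are needed, so at most 11 can be filled.
An assignment achieving 11: Tue afternoon→Kapoor, Tue evening→Farahani+Priya, Wed morning→Kapoor+Abara, Wed afternoon→Farahani, Wed evening→Kapoor, Thu morning→Priya+Novak, Thu afternoon→Farahani+Priya.
Loads: Kapoor 3/3, Farahani 3/3, Priya 3/3, Abara 1/3, Novak 1/2.

11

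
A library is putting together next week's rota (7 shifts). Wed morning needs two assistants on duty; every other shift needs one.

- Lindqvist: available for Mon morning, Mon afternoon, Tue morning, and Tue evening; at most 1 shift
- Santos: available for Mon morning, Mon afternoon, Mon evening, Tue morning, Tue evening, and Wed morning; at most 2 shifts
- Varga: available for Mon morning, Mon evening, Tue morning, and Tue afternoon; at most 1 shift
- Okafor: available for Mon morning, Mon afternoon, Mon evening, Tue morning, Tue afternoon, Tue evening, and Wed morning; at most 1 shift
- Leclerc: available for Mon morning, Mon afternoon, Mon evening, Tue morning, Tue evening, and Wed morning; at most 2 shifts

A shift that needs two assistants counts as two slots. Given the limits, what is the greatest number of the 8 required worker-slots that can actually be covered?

Total capacity across all assistants is 1+2+1+1+2 = 7, and 8 slots are needed, so at most 7 can be filled.
An assignment achieving 7: Mon morning→Leclerc, Mon afternoon→Lindqvist, Mon evening→Santos, Tue afternoon→Varga, Tue evening→Leclerc, Wed morning→Santos+Okafor.
Loads: Lindqvist 1/1, Santos 2/2, Varga 1/1, Okafor 1/1, Leclerc 2/2.

7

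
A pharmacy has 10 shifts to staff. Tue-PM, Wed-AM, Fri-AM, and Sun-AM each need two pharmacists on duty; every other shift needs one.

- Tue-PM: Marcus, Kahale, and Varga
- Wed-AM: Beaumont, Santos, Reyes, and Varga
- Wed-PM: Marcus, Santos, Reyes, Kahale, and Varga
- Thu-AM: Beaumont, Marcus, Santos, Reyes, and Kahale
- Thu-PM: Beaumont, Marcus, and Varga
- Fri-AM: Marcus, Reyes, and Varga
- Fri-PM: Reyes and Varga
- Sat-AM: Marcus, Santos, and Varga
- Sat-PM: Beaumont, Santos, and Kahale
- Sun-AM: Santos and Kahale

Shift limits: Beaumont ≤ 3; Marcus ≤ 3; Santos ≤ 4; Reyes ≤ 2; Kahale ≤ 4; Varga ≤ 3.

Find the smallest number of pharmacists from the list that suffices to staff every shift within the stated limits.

14 slots to fill and no one can take more than 4, so at least ⌈14/4⌉ = 4 pharmacists are needed.
Marcus, Santos, Kahale, and Varga alone can cover everything: Tue-PM→Marcus+Kahale, Wed-AM→Santos+Varga, Wed-PM→Kahale, Thu-AM→Kahale, Thu-PM→Marcus, Fri-AM→Marcus+Varga, Fri-PM→Varga, Sat-AM→Santos, Sat-PM→Santos, Sun-AM→Santos+Kahale.

4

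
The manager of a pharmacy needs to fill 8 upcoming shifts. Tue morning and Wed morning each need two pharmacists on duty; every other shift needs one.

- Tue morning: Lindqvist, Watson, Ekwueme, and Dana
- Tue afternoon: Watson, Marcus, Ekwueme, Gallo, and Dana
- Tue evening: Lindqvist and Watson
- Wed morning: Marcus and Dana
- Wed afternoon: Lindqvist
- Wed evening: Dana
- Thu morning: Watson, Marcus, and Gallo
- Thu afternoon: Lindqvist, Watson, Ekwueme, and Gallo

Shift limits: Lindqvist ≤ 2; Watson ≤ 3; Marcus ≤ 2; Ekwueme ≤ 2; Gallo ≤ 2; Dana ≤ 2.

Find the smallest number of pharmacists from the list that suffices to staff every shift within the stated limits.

5

10 slots to fill and no one can take more than 3, so at least ⌈10/3⌉ = 4 pharmacists are needed.
Any 4 pharmacists together have capacity at most 3+2+2+2 = 9 < 10 slots, so 4 can never suffice.
Lindqvist, Watson, Marcus, Ekwueme, and Dana alone can cover everything: Tue morning→Watson+Ekwueme, Tue afternoon→Marcus, Tue evening→Lindqvist, Wed morning→Marcus+Dana, Wed afternoon→Lindqvist, Wed evening→Dana, Thu morning→Watson, Thu afternoon→Watson.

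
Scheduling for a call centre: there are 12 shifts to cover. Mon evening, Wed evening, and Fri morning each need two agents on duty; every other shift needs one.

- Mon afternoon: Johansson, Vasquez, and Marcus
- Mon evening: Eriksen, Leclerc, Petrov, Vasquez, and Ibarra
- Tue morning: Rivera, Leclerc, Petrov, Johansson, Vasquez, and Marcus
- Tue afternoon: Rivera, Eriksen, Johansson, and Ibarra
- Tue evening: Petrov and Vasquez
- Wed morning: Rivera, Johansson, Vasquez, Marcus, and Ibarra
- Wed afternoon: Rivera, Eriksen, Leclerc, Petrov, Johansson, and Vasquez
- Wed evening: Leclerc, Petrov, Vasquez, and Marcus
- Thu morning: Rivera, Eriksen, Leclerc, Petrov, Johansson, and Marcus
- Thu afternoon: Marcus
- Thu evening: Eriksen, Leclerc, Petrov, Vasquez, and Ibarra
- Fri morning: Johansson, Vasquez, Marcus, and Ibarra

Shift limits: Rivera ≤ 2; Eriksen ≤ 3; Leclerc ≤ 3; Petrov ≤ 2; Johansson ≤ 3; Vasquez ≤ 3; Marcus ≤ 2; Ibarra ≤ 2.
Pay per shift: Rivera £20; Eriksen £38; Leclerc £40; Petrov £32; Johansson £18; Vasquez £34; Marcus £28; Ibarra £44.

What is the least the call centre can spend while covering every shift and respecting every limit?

£430

Thu afternoon can only be covered by Marcus, so that assignment is forced.
Picking the cheapest available agent for each shift independently would cost £372, but that ignores the shift limits.
An optimal schedule: Mon afternoon→Johansson, Mon evening→Vasquez+Eriksen, Tue morning→Rivera, Tue afternoon→Johansson, Tue evening→Petrov, Wed morning→Johansson, Wed afternoon→Rivera, Wed evening→Petrov+Vasquez, Thu morning→Eriksen, Thu afternoon→Marcus, Thu evening→Eriksen, Fri morning→Marcus+Vasquez.
Total: 18 + 34 + 38 + 20 + 18 + 32 + 18 + 20 + 32 + 34 + 38 + 28 + 38 + 28 + 34 = £430.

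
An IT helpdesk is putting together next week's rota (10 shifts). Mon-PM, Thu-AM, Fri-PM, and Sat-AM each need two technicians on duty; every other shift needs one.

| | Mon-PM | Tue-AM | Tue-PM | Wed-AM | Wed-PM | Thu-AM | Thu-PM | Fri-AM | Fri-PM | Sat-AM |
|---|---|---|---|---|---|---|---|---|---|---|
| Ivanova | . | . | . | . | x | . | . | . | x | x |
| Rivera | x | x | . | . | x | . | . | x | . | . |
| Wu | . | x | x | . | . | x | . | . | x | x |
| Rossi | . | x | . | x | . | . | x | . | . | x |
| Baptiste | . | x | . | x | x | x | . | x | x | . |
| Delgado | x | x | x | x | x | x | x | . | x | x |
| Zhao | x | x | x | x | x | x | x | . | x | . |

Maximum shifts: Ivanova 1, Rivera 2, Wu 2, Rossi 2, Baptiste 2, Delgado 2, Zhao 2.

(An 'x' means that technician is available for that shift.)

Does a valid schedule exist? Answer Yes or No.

Total capacity is 1+2+2+2+2+2+2 = 13 but 14 worker-slots are needed — infeasible.

No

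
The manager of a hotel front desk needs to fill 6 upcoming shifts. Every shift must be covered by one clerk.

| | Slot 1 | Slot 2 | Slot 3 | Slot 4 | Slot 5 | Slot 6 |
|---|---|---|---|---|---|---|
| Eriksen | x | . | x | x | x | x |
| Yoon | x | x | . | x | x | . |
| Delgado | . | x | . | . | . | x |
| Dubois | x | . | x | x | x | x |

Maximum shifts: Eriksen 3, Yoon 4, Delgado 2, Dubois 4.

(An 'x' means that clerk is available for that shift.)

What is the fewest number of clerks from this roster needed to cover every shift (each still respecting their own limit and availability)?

6 slots to fill and no one can take more than 4, so at least ⌈6/4⌉ = 2 clerks are needed.
Eriksen and Yoon alone can cover everything: Slot 1→Eriksen, Slot 2→Yoon, Slot 3→Eriksen, Slot 4→Yoon, Slot 5→Yoon, Slot 6→Eriksen.

2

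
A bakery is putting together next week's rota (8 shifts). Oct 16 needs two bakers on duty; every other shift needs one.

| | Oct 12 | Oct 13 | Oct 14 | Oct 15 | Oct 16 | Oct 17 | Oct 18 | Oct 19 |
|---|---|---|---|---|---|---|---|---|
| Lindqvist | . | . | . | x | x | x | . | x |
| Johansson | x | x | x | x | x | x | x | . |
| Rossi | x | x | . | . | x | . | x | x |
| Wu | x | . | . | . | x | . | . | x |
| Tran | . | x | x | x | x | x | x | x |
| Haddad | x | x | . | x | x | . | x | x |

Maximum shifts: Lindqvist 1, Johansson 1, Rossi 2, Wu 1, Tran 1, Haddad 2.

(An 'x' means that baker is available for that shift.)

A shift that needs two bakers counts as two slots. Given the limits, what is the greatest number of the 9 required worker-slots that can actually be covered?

Total capacity across all bakers is 1+1+2+1+1+2 = 8, and 9 slots are needed, so at most 8 can be filled.
An assignment achieving 8: Oct 12→Rossi, Oct 13→Rossi, Oct 14→Johansson, Oct 15→Tran, Oct 16→Haddad, Oct 17→Lindqvist, Oct 18→Haddad, Oct 19→Wu.
Loads: Lindqvist 1/1, Johansson 1/1, Rossi 2/2, Wu 1/1, Tran 1/1, Haddad 2/2.

8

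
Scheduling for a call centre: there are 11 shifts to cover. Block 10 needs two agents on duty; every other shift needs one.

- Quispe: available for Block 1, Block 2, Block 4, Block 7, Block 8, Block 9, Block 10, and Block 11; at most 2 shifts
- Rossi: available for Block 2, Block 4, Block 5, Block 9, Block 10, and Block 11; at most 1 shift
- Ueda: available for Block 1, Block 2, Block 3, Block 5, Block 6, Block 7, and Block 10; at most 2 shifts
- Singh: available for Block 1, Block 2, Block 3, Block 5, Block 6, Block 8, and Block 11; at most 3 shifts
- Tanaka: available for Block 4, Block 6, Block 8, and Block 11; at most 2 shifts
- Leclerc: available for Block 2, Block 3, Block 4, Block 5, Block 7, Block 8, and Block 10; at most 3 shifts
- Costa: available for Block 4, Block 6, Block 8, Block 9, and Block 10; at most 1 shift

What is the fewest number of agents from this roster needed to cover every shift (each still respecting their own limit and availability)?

12 slots to fill and no one can take more than 3, so at least ⌈12/3⌉ = 4 agents are needed.
Any 4 agents together have capacity at most 3+3+2+2 = 10 < 12 slots, so 4 can never suffice.
Quispe, Ueda, Singh, Tanaka, and Leclerc alone can cover everything: Block 1→Quispe, Block 2→Leclerc, Block 3→Ueda, Block 4→Tanaka, Block 5→Singh, Block 6→Singh, Block 7→Leclerc, Block 8→Tanaka, Block 9→Quispe, Block 10→Ueda+Leclerc, Block 11→Singh.

5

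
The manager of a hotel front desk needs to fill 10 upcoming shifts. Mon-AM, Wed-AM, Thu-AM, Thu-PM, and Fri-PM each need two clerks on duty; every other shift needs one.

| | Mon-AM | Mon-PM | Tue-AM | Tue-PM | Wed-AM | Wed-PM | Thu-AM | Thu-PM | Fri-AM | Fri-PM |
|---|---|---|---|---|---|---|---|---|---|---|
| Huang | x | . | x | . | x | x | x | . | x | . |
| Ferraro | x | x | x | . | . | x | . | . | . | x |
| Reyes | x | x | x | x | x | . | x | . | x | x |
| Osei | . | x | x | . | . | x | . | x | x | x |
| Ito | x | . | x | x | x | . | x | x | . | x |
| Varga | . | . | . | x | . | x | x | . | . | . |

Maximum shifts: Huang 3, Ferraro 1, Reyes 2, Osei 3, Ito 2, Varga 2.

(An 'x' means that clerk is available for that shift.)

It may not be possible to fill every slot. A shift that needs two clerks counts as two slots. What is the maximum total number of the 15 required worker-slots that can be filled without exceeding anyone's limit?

13

Total capacity across all clerks is 3+1+2+3+2+2 = 13, and 15 slots are needed, so at most 13 can be filled.
An assignment achieving 13: Mon-AM→Huang+Ito, Mon-PM→Ferraro, Tue-AM→Osei, Tue-PM→Reyes, Wed-AM→Huang+Reyes, Wed-PM→Varga, Thu-AM→Varga, Thu-PM→Osei+Ito, Fri-AM→Huang, Fri-PM→Osei.
Loads: Huang 3/3, Ferraro 1/1, Reyes 2/2, Osei 3/3, Ito 2/2, Varga 2/2.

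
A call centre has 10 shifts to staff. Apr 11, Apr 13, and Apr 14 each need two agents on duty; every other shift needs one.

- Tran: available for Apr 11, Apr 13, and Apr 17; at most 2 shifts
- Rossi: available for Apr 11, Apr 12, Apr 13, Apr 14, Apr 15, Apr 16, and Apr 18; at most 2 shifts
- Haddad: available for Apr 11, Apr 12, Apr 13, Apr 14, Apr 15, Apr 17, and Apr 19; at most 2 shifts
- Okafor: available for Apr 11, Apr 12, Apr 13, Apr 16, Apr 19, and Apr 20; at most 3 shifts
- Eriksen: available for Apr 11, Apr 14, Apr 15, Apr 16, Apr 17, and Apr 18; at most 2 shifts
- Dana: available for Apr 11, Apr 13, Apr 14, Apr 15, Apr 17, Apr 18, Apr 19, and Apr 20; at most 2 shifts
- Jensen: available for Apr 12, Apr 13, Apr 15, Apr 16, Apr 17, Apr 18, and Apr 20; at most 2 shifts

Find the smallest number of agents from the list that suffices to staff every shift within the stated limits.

13 slots to fill and no one can take more than 3, so at least ⌈13/3⌉ = 5 agents are needed.
Any 5 agents together have capacity at most 3+2+2+2+2 = 11 < 13 slots, so 5 can never suffice.
Tran, Rossi, Haddad, Okafor, Eriksen, and Dana alone can cover everything: Apr 11→Okafor+Dana, Apr 12→Rossi, Apr 13→Tran+Okafor, Apr 14→Eriksen+Dana, Apr 15→Haddad, Apr 16→Rossi, Apr 17→Tran, Apr 18→Eriksen, Apr 19→Haddad, Apr 20→Okafor.

6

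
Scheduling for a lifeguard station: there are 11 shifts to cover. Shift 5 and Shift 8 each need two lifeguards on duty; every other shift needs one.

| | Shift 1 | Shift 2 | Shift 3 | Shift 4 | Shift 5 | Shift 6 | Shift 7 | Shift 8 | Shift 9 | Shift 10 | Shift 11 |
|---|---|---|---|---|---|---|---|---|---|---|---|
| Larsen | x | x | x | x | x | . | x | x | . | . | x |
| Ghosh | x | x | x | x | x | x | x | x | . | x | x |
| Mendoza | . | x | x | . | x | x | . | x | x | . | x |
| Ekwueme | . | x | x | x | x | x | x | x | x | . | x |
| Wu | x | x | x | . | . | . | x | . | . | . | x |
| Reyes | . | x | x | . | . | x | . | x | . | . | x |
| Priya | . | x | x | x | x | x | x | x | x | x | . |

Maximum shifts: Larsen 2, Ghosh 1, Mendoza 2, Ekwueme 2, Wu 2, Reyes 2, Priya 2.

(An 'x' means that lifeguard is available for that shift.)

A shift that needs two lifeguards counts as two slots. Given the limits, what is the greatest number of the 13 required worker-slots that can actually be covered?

13

Total capacity across all lifeguards is 2+1+2+2+2+2+2 = 13, and 13 slots are needed, so at most 13 can be filled.
An assignment achieving 13: Shift 1→Larsen, Shift 2→Reyes, Shift 3→Priya, Shift 4→Larsen, Shift 5→Mendoza+Ekwueme, Shift 6→Ekwueme, Shift 7→Wu, Shift 8→Reyes+Priya, Shift 9→Mendoza, Shift 10→Ghosh, Shift 11→Wu.
Loads: Larsen 2/2, Ghosh 1/1, Mendoza 2/2, Ekwueme 2/2, Wu 2/2, Reyes 2/2, Priya 2/2.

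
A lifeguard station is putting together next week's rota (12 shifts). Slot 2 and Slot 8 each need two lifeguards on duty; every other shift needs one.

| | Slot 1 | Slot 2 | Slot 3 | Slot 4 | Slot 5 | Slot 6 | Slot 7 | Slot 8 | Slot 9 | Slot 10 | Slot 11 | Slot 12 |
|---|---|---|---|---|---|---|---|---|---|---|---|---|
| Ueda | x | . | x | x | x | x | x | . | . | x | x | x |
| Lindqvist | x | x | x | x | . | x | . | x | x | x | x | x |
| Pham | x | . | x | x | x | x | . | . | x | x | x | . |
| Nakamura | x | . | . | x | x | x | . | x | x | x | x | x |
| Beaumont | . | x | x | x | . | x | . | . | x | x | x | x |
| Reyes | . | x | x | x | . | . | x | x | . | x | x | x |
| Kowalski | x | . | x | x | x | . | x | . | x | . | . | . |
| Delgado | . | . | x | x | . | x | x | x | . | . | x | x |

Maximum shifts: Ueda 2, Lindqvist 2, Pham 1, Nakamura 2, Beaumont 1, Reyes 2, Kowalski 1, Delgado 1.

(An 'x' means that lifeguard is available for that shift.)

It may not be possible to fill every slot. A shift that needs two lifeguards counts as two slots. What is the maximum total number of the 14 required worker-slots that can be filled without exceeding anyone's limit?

12

Total capacity across all lifeguards is 2+2+1+2+1+2+1+1 = 12, and 14 slots are needed, so at most 12 can be filled.
An assignment achieving 12: Slot 1→Pham, Slot 2→Lindqvist+Beaumont, Slot 3→Kowalski, Slot 5→Ueda, Slot 6→Delgado, Slot 7→Ueda, Slot 8→Lindqvist+Nakamura, Slot 9→Nakamura, Slot 10→Reyes, Slot 12→Reyes.
Loads: Ueda 2/2, Lindqvist 2/2, Pham 1/1, Nakamura 2/2, Beaumont 1/1, Reyes 2/2, Kowalski 1/1, Delgado 1/1.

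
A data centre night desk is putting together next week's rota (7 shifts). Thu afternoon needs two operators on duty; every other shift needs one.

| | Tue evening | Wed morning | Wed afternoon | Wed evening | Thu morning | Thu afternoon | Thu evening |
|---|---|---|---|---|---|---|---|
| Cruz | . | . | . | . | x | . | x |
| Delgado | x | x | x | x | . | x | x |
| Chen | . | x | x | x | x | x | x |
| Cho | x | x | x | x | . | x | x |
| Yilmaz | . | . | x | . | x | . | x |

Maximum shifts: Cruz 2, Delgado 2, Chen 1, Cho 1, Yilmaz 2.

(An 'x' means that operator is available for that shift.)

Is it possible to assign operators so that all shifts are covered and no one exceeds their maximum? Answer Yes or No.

No

Total capacity is 8 and 8 slots are needed, so capacity alone doesn't rule it out.
Shifts {Tue evening, Wed morning, Wed evening, Thu afternoon} need 5 worker-slots in total, but the operators available for any of those shifts (Delgado, Chen, and Cho) can supply at most 4 among them. So no valid schedule exists.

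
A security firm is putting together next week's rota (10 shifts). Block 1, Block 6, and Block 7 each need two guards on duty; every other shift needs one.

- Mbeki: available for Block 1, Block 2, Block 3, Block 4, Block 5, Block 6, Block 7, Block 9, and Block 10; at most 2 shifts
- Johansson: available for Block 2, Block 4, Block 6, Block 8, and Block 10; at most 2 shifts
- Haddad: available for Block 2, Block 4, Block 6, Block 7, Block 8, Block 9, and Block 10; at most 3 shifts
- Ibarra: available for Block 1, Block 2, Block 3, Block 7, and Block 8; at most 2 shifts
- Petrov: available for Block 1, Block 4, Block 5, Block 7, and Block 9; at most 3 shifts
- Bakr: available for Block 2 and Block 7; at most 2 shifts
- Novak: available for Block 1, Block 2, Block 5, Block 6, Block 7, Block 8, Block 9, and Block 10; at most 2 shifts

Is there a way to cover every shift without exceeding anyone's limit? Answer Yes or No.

One valid schedule: Block 1→Ibarra+Petrov, Block 2→Ibarra, Block 3→Mbeki, Block 4→Johansson, Block 5→Mbeki, Block 6→Haddad+Novak, Block 7→Petrov+Bakr, Block 8→Johansson, Block 9→Haddad, Block 10→Haddad.
Loads: Mbeki 2/2, Johansson 2/2, Haddad 3/3, Ibarra 2/2, Petrov 2/3, Bakr 1/2, Novak 1/2 — all within limits.

Yes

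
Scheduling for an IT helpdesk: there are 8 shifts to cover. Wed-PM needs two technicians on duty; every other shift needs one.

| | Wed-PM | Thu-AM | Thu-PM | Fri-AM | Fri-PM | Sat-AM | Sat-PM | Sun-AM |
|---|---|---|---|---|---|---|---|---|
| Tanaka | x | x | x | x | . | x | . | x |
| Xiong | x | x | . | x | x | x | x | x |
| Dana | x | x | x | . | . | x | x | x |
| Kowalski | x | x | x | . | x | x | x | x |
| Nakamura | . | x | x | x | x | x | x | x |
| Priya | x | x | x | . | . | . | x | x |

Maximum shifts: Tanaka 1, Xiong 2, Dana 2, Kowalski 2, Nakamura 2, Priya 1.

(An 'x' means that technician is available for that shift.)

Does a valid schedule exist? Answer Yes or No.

One valid schedule: Wed-PM→Kowalski+Priya, Thu-AM→Kowalski, Thu-PM→Dana, Fri-AM→Tanaka, Fri-PM→Xiong, Sat-AM→Xiong, Sat-PM→Dana, Sun-AM→Nakamura.
Loads: Tanaka 1/1, Xiong 2/2, Dana 2/2, Kowalski 2/2, Nakamura 1/2, Priya 1/1 — all within limits.

Yes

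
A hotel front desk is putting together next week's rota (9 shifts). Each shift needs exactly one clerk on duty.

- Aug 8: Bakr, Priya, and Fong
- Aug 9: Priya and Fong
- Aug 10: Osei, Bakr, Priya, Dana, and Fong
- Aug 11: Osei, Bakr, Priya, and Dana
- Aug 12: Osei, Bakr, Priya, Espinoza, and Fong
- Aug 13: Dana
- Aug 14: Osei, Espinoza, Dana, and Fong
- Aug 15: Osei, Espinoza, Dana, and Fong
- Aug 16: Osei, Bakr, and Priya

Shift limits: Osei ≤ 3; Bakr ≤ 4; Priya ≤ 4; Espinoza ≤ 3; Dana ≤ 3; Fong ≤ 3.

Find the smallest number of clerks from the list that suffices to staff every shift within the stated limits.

9 slots to fill and no one can take more than 4, so at least ⌈9/4⌉ = 3 clerks are needed.
Osei, Priya, and Dana alone can cover everything: Aug 8→Priya, Aug 9→Priya, Aug 10→Priya, Aug 11→Dana, Aug 12→Osei, Aug 13→Dana, Aug 14→Osei, Aug 15→Osei, Aug 16→Priya.

3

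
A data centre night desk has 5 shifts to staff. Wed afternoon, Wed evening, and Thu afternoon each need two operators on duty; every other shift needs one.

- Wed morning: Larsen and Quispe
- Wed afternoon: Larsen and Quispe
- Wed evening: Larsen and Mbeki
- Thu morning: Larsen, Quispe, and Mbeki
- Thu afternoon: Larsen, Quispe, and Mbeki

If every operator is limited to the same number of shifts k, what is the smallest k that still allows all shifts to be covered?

3

With 3 operators and 8 worker-slots to fill, someone must work at least ⌈8/3⌉ = 3 shifts, so k ≥ 3.
k = 3 works: Wed morning→Larsen, Wed afternoon→Larsen+Quispe, Wed evening→Larsen+Mbeki, Thu morning→Quispe, Thu afternoon→Quispe+Mbeki.
Loads: Larsen 3, Quispe 3, Mbeki 2 — all ≤ 3.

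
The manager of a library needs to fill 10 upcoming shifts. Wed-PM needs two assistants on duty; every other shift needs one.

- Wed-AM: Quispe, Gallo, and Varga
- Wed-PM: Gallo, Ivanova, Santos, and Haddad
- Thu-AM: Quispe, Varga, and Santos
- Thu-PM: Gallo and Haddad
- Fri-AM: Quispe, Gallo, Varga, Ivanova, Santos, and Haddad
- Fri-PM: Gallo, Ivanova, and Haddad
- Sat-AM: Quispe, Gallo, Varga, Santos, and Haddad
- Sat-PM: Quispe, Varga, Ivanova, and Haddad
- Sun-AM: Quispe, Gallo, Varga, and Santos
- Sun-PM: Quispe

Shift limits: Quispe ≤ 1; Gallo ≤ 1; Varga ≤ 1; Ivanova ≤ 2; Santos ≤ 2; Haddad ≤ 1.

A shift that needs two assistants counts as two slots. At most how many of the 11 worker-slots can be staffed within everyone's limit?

Total capacity across all assistants is 1+1+1+2+2+1 = 8, and 11 slots are needed, so at most 8 can be filled.
An assignment achieving 8: Wed-AM→Varga, Wed-PM→Ivanova+Santos, Thu-AM→Santos, Thu-PM→Gallo, Fri-PM→Ivanova, Sat-PM→Haddad, Sun-PM→Quispe.
Loads: Quispe 1/1, Gallo 1/1, Varga 1/1, Ivanova 2/2, Santos 2/2, Haddad 1/1.

8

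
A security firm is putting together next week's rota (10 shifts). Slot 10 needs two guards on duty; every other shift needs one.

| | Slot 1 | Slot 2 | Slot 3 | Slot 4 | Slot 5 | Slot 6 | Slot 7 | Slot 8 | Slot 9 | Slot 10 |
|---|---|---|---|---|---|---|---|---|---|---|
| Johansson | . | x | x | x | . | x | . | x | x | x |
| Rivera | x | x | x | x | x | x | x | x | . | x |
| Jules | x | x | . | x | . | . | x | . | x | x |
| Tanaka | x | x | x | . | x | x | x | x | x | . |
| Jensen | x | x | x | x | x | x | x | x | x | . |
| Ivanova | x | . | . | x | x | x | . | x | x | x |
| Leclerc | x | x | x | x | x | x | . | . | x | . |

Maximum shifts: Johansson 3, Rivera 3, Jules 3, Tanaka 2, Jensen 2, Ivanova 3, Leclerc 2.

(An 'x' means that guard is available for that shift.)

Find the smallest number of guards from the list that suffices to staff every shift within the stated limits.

4

11 slots to fill and no one can take more than 3, so at least ⌈11/3⌉ = 4 guards are needed.
Johansson, Rivera, Jules, and Tanaka alone can cover everything: Slot 1→Rivera, Slot 2→Tanaka, Slot 3→Johansson, Slot 4→Johansson, Slot 5→Rivera, Slot 6→Johansson, Slot 7→Jules, Slot 8→Tanaka, Slot 9→Jules, Slot 10→Rivera+Jules.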